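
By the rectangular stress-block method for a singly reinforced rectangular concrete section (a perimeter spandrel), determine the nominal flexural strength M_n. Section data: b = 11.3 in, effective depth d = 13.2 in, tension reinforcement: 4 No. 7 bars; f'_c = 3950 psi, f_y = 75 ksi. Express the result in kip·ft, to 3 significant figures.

M_n ≈ 162 kip·ft

A_s = 4 × 0.6 = 2.4 in².
T = A_s f_y = 2.4 × 75 = 180 kips.
a = T/(0.85 f'_c b) = 180/(0.85 × 3.95 × 11.3) = 4.744 in.
M_n = T(d − a/2) = 180 × (13.2 − 2.372) = 1949.0 kip·in = 1949.0/12 = 162.42 kip·ft.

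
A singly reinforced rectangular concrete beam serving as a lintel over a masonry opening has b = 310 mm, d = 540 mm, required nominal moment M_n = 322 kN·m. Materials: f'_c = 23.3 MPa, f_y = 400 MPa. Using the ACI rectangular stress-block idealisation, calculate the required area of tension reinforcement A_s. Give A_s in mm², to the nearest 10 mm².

A_s ≈ 1660 mm²

With M_n = 0.85 f'_c a b (d − a/2), solve the quadratic for a:
a = d − √(d² − 2M_n/(0.85 f'_c b)) = 540 − √(540² − 2 × 322×10⁶/(0.85 × 23.3 × 310)) = 107.90 mm.
A_s = 0.85 f'_c a b / f_y = 0.85 × 23.3 × 107.90 × 310 / 400 = 1656.1 mm².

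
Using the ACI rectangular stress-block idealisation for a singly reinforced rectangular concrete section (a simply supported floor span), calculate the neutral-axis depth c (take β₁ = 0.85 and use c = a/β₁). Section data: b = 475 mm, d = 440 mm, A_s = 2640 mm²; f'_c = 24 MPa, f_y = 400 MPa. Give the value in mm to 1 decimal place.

T = A_s f_y = 2640 × 400 = 1056000 N = 1056 kN.
Setting C = 0.85 f'_c a b equal to T: a = 1056000/(0.85 × 24 × 475) = 108.978 mm.
With β₁ = 0.85, c = a/β₁ = 108.978/0.85 = 128.2 mm.

c ≈ 128.2 mm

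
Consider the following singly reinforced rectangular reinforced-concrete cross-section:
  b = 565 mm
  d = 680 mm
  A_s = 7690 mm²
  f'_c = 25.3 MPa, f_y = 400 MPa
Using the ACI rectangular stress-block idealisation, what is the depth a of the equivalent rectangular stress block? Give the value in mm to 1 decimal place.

T = A_s f_y = 7690 × 400 = 3076000 N = 3076 kN.
Setting C = 0.85 f'_c a b equal to T: a = 3076000/(0.85 × 25.3 × 565) = 253.2 mm.

a ≈ 253.2 mm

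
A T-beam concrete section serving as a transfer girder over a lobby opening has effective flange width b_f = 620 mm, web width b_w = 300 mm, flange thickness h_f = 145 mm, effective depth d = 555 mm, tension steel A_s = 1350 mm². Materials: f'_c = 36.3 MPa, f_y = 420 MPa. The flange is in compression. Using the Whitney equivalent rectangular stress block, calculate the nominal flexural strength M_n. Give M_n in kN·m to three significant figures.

M_n ≈ 306 kN·m

Tension: T = A_s f_y = 1350 × 420 = 567000 N.
Try a within the flange: a = T/(0.85 f'_c b_f) = 567000/(0.85 × 36.3 × 620) = 29.64 mm.
Since a = 29.64 ≤ h_f = 145 mm, the stress block lies entirely in the flange; analyse as a rectangular beam of width b_f.
M_n = T(d − a/2) = 567000 × (555 − 14.82) = 306.28 × 10⁶ N·mm.
M_n = 306.28 kN·m.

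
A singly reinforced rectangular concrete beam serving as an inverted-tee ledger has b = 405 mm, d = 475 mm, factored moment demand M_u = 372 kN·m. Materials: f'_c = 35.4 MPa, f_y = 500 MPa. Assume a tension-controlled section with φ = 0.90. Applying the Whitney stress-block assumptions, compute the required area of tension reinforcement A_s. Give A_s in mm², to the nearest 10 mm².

A_s ≈ 1900 mm²

M_n = M_u/φ = 372/0.90 = 413.333 kN·m.
With M_n = 0.85 f'_c a b (d − a/2), solve the quadratic for a:
a = d − √(d² − 2M_n/(0.85 f'_c b)) = 475 − √(475² − 2 × 413.333×10⁶/(0.85 × 35.4 × 405)) = 77.77 mm.
A_s = 0.85 f'_c a b / f_y = 0.85 × 35.4 × 77.77 × 405 / 500 = 1895.5 mm².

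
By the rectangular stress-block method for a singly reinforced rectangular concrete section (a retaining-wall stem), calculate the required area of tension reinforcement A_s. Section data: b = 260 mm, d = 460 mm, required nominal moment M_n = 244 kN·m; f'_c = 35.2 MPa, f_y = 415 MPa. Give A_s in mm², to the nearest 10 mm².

A_s ≈ 1390 mm²

With M_n = 0.85 f'_c a b (d − a/2), solve the quadratic for a:
a = d − √(d² − 2M_n/(0.85 f'_c b)) = 460 − √(460² − 2 × 244×10⁶/(0.85 × 35.2 × 260)) = 74.17 mm.
A_s = 0.85 f'_c a b / f_y = 0.85 × 35.2 × 74.17 × 260 / 415 = 1390.3 mm².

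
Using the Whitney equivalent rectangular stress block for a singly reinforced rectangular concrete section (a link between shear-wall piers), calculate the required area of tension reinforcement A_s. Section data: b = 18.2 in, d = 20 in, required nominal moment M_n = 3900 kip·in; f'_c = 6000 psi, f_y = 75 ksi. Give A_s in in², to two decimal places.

A_s ≈ 2.75 in²

From M_n = 0.85 f'_c a b (d − a/2):
a = d − √(d² − 2M_n/(0.85 f'_c b)) = 20 − √(20² − 2 × 3900/(0.85 × 6 × 18.2)) = 2.225 in.
A_s = 0.85 f'_c a b / f_y = 0.85 × 6 × 2.225 × 18.2 / 75 = 2.754 in².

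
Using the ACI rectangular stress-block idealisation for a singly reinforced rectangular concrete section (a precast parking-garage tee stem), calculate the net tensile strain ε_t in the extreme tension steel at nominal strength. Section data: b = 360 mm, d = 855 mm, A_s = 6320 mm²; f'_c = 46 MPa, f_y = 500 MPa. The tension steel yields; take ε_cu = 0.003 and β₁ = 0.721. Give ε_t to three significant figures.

a = A_s f_y/(0.85 f'_c b) = 224.50 mm.
β₁ = 0.721, so c = a/β₁ = 224.50/0.721 = 311.37 mm.
From the linear strain diagram with ε_cu = 0.003: ε_t = 0.003 (d − c)/c = 0.003 × (855 − 311.37)/311.37 = 0.00524.
Since ε_t ≥ 0.005, the section is tension-controlled.

ε_t ≈ 0.00524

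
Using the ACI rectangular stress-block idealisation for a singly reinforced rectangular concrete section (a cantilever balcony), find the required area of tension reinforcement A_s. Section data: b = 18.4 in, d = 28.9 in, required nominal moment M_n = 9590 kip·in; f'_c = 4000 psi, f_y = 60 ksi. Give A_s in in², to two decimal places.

From M_n = 0.85 f'_c a b (d − a/2):
a = d − √(d² − 2M_n/(0.85 f'_c b)) = 28.9 − √(28.9² − 2 × 9590/(0.85 × 4 × 18.4)) = 5.908 in.
A_s = 0.85 f'_c a b / f_y = 0.85 × 4 × 5.908 × 18.4 / 60 = 6.160 in².

A_s ≈ 6.16 in²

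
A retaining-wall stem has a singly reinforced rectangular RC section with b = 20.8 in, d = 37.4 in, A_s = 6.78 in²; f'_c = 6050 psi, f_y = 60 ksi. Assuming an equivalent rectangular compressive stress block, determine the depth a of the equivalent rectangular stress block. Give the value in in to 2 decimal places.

a ≈ 3.80 in

T = A_s f_y = 6.78 × 60 = 406.8 kips.
a = T/(0.85 f'_c b) = 406.8/(0.85 × 6.05 × 20.8) = 3.80 in.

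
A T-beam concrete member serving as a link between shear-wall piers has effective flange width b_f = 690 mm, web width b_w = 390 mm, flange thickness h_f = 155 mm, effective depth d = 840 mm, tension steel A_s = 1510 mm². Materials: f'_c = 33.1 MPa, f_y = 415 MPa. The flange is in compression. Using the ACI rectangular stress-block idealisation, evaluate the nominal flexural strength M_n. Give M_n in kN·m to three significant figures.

M_n ≈ 516 kN·m

Tension: T = A_s f_y = 1510 × 415 = 626650 N.
Try a within the flange: a = T/(0.85 f'_c b_f) = 626650/(0.85 × 33.1 × 690) = 32.28 mm.
Since a = 32.28 ≤ h_f = 155 mm, the stress block lies entirely in the flange; analyse as a rectangular beam of width b_f.
M_n = T(d − a/2) = 626650 × (840 − 16.14) = 516.27 × 10⁶ N·mm.
M_n = 516.27 kN·m.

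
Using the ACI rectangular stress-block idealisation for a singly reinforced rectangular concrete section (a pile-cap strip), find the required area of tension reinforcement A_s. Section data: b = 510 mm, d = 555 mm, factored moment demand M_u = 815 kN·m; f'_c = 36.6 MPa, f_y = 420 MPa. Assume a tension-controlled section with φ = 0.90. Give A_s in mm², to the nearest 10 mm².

A_s ≈ 4330 mm²

M_n = M_u/φ = 815/0.90 = 905.556 kN·m.
With M_n = 0.85 f'_c a b (d − a/2), solve the quadratic for a:
a = d − √(d² − 2M_n/(0.85 f'_c b)) = 555 − √(555² − 2 × 905.556×10⁶/(0.85 × 36.6 × 510)) = 114.69 mm.
A_s = 0.85 f'_c a b / f_y = 0.85 × 36.6 × 114.69 × 510 / 420 = 4332.6 mm².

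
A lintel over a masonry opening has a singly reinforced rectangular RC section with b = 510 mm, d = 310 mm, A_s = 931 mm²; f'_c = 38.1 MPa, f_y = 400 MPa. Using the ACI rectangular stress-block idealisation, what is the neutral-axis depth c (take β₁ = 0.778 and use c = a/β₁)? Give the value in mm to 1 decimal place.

c ≈ 29.0 mm

T = A_s f_y = 931 × 400 = 372400 N = 372.4 kN.
Setting C = 0.85 f'_c a b equal to T: a = 372400/(0.85 × 38.1 × 510) = 22.547 mm.
With β₁ = 0.778, c = a/β₁ = 22.547/0.778 = 29.0 mm.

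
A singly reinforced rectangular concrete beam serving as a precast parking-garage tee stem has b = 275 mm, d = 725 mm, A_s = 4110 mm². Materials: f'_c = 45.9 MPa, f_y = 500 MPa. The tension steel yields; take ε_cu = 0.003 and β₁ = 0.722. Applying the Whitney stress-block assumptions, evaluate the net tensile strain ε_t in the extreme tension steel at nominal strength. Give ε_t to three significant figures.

a = A_s f_y/(0.85 f'_c b) = 191.53 mm.
β₁ = 0.722, so c = a/β₁ = 191.53/0.722 = 265.28 mm.
From the linear strain diagram with ε_cu = 0.003: ε_t = 0.003 (d − c)/c = 0.003 × (725 − 265.28)/265.28 = 0.00520.
Since ε_t ≥ 0.005, the section is tension-controlled.

ε_t ≈ 0.00520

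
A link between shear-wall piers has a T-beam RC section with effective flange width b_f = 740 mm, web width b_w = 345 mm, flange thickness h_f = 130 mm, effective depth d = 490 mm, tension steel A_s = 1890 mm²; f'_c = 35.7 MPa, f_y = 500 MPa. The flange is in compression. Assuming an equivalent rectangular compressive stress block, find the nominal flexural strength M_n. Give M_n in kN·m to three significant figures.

Tension: T = A_s f_y = 1890 × 500 = 945000 N.
Try a within the flange: a = T/(0.85 f'_c b_f) = 945000/(0.85 × 35.7 × 740) = 42.08 mm.
Since a = 42.08 ≤ h_f = 130 mm, the stress block lies entirely in the flange; analyse as a rectangular beam of width b_f.
M_n = T(d − a/2) = 945000 × (490 − 21.04) = 443.17 × 10⁶ N·mm.
M_n = 443.17 kN·m.

M_n ≈ 443 kN·m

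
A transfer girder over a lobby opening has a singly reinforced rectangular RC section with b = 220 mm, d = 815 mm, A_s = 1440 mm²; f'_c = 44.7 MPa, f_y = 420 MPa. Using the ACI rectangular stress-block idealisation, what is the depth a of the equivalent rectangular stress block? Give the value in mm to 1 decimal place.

a ≈ 72.4 mm

T = A_s f_y = 1440 × 420 = 604800 N = 604.8 kN.
Setting C = 0.85 f'_c a b equal to T: a = 604800/(0.85 × 44.7 × 220) = 72.4 mm.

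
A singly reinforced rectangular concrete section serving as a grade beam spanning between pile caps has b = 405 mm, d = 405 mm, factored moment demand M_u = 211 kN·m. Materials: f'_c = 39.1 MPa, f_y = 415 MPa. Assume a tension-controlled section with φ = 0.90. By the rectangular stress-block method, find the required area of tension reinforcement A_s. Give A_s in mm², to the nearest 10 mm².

M_n = M_u/φ = 211/0.90 = 234.444 kN·m.
With M_n = 0.85 f'_c a b (d − a/2), solve the quadratic for a:
a = d − √(d² − 2M_n/(0.85 f'_c b)) = 405 − √(405² − 2 × 234.444×10⁶/(0.85 × 39.1 × 405)) = 45.57 mm.
A_s = 0.85 f'_c a b / f_y = 0.85 × 39.1 × 45.57 × 405 / 415 = 1478.0 mm².

A_s ≈ 1480 mm²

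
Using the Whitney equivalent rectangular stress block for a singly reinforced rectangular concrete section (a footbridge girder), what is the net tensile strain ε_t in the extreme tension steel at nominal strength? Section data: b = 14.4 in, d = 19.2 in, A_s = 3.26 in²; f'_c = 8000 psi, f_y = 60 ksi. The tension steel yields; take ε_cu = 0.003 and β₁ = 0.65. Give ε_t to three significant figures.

ε_t ≈ 0.0157

a = A_s f_y/(0.85 f'_c b) = 1.998 in.
β₁ = 0.65, so c = a/β₁ = 1.998/0.65 = 3.074 in.
From the linear strain diagram with ε_cu = 0.003: ε_t = 0.003 (d − c)/c = 0.003 × (19.2 − 3.074)/3.074 = 0.0157.
Since ε_t ≥ 0.005, the section is tension-controlled.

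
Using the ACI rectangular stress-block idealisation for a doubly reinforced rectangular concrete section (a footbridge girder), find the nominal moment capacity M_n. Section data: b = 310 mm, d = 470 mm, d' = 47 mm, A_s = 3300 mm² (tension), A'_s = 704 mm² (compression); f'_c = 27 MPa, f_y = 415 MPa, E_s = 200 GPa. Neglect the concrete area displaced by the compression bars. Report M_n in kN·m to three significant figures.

Assume both tension and compression steel yield.
Net tension couple steel: A_s − A'_s = 2596 mm².
a = (A_s − A'_s) f_y / (0.85 f'_c b) = 1077340/(0.85 × 27 × 310) = 151.43 mm.
c = a/β₁ = 151.43/0.85 = 178.15 mm; ε'_s = 0.003(c − d')/c = 0.0022 ≥ f_y/E_s = 0.0021, so compression steel does yield.
M_n = (A_s − A'_s) f_y (d − a/2) + A'_s f_y (d − d') = [1077340 × (470 − 75.715) + 292160 × (470 − 47)] × 10⁻⁶ = 424.78 + 123.58 = 548.36 kN·m.

M_n ≈ 548 kN·m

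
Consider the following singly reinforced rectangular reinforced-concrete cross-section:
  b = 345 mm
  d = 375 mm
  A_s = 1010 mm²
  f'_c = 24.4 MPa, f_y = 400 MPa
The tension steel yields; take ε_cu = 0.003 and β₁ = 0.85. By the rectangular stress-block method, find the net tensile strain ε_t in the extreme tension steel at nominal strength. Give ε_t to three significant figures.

a = A_s f_y/(0.85 f'_c b) = 56.46 mm.
β₁ = 0.85, so c = a/β₁ = 56.46/0.85 = 66.42 mm.
From the linear strain diagram with ε_cu = 0.003: ε_t = 0.003 (d − c)/c = 0.003 × (375 − 66.42)/66.42 = 0.0139.
Since ε_t ≥ 0.005, the section is tension-controlled.

ε_t ≈ 0.0139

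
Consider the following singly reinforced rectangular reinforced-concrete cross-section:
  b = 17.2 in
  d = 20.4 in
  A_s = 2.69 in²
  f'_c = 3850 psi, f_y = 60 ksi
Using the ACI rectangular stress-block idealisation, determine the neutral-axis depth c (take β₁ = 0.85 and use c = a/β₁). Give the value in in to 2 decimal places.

T = A_s f_y = 2.69 × 60 = 161.4 kips.
a = T/(0.85 f'_c b) = 161.4/(0.85 × 3.85 × 17.2) = 2.8674 in.
With β₁ = 0.85, c = a/β₁ = 2.8674/0.85 = 3.37 in.

c ≈ 3.37 in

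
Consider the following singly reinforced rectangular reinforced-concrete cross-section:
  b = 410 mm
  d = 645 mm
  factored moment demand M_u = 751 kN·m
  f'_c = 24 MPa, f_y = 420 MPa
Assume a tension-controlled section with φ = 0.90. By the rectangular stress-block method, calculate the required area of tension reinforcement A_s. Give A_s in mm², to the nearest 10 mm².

M_n = M_u/φ = 751/0.90 = 834.444 kN·m.
With M_n = 0.85 f'_c a b (d − a/2), solve the quadratic for a:
a = d − √(d² − 2M_n/(0.85 f'_c b)) = 645 − √(645² − 2 × 834.444×10⁶/(0.85 × 24 × 410)) = 179.71 mm.
A_s = 0.85 f'_c a b / f_y = 0.85 × 24 × 179.71 × 410 / 420 = 3578.8 mm².

A_s ≈ 3580 mm²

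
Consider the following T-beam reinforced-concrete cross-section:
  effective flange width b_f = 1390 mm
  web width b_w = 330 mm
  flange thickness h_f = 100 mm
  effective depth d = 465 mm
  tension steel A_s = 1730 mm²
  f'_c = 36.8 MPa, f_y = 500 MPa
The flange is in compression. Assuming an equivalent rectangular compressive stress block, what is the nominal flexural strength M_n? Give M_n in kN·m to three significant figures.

M_n ≈ 394 kN·m

Tension: T = A_s f_y = 1730 × 500 = 865000 N.
Try a within the flange: a = T/(0.85 f'_c b_f) = 865000/(0.85 × 36.8 × 1390) = 19.89 mm.
Since a = 19.89 ≤ h_f = 100 mm, the stress block lies entirely in the flange; analyse as a rectangular beam of width b_f.
M_n = T(d − a/2) = 865000 × (465 − 9.945) = 393.62 × 10⁶ N·mm.
M_n = 393.62 kN·m.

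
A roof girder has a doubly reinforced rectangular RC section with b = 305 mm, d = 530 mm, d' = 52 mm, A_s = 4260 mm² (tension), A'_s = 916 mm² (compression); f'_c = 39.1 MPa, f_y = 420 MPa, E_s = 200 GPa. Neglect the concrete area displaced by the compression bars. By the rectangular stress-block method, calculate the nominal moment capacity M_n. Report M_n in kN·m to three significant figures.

Assume both tension and compression steel yield.
Net tension couple steel: A_s − A'_s = 3344 mm².
a = (A_s − A'_s) f_y / (0.85 f'_c b) = 1404480/(0.85 × 39.1 × 305) = 138.55 mm.
c = a/β₁ = 138.55/0.771 = 179.70 mm; ε'_s = 0.003(c − d')/c = 0.0021 ≥ f_y/E_s = 0.0021, so compression steel does yield.
M_n = (A_s − A'_s) f_y (d − a/2) + A'_s f_y (d − d') = [1404480 × (530 − 69.275) + 384720 × (530 − 52)] × 10⁻⁶ = 647.08 + 183.90 = 830.98 kN·m.

M_n ≈ 831 kN·m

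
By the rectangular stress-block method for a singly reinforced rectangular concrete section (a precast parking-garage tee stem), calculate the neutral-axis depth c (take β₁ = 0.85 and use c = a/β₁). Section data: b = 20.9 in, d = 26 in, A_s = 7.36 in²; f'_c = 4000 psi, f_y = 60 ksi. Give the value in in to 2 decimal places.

c ≈ 7.31 in

T = A_s f_y = 7.36 × 60 = 441.6 kips.
a = T/(0.85 f'_c b) = 441.6/(0.85 × 4 × 20.9) = 6.2145 in.
With β₁ = 0.85, c = a/β₁ = 6.2145/0.85 = 7.31 in.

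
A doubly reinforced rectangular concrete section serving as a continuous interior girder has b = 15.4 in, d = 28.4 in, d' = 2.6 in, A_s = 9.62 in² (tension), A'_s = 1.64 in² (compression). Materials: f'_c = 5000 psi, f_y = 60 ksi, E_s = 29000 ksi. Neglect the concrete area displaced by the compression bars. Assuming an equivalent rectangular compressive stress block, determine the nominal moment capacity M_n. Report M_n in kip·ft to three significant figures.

M_n ≈ 1200 kip·ft

Assume both steels yield.
a = (A_s − A'_s) f_y/(0.85 f'_c b) = (9.62 − 1.64) × 60/(0.85 × 5 × 15.4) = 7.316 in.
c = a/β₁ = 7.316/0.8 = 9.145 in; ε'_s = 0.003(c − d')/c = 0.0021 ≥ ε_y = 0.0021, so the compression steel yields.
M_n = (A_s − A'_s) f_y (d − a/2) + A'_s f_y (d − d') = 478.8 × (28.4 − 3.658) + 98.4 × (28.4 − 2.6) = 11846.5 + 2538.7 = 14385.2 kip·in = 14385.2/12 = 1198.77 kip·ft.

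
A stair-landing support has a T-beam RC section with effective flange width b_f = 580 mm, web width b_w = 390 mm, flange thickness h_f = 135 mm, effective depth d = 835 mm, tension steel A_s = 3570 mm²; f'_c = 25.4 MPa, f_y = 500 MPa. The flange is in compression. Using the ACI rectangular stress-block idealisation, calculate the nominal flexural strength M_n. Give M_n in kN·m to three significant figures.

M_n ≈ 1360 kN·m

Tension: T = A_s f_y = 3570 × 500 = 1785000 N.
Try a within the flange: a = T/(0.85 f'_c b_f) = 1785000/(0.85 × 25.4 × 580) = 142.55 mm.
a = 142.55 > h_f = 135 mm: the block extends into the web. Split into flange-overhang and web parts.
C_f = 0.85 f'_c (b_f − b_w) h_f = 0.85 × 25.4 × (580 − 390) × 135 = 553784 N.
Remaining web compression depth: a_w = (T − C_f)/(0.85 f'_c b_w) = (1785000 − 553784)/(0.85 × 25.4 × 390) = 146.22 mm.
M_n = C_f(d − h_f/2) + (T − C_f)(d − a_w/2) = 553784 × (835 − 67.5) + 1231216 × (835 − 73.11) = 425.03 + 938.05 = 1363.08 × 10⁶ N·mm.
M_n = 1363.08 kN·m.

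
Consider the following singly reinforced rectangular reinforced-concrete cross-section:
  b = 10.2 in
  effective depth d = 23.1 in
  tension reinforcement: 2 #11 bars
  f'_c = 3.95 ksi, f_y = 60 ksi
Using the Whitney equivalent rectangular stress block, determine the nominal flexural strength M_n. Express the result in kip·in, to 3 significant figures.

M_n ≈ 3810 kip·in

A_s = 2 × 1.56 = 3.12 in².
T = A_s f_y = 3.12 × 60 = 187.2 kips.
a = T/(0.85 f'_c b) = 187.2/(0.85 × 3.95 × 10.2) = 5.466 in.
M_n = T(d − a/2) = 187.2 × (23.1 − 2.733) = 3812.7 kip·in.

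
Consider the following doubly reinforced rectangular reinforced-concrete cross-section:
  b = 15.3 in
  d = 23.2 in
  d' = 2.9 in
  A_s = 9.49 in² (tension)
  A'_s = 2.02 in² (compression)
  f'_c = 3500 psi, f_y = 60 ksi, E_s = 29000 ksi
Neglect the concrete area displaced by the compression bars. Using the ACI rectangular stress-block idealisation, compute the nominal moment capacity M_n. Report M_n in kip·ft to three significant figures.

M_n ≈ 888 kip·ft

Assume both steels yield.
a = (A_s − A'_s) f_y/(0.85 f'_c b) = (9.49 − 2.02) × 60/(0.85 × 3.5 × 15.3) = 9.847 in.
c = a/β₁ = 9.847/0.85 = 11.585 in; ε'_s = 0.003(c − d')/c = 0.0022 ≥ ε_y = 0.0021, so the compression steel yields.
M_n = (A_s − A'_s) f_y (d − a/2) + A'_s f_y (d − d') = 448.2 × (23.2 − 4.9235) + 121.2 × (23.2 − 2.9) = 8191.5 + 2460.4 = 10651.9 kip·in = 10651.9/12 = 887.66 kip·ft.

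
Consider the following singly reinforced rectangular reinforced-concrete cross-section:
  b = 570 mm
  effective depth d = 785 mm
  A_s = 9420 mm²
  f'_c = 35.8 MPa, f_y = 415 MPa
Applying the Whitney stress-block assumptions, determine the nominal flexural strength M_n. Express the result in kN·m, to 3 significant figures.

M_n ≈ 2630 kN·m

T = A_s f_y = 9420 × 415 = 3909300 N = 3909.3 kN.
From C = T: a = T/(0.85 f'_c b) = 3909300/(0.85 × 35.8 × 570) = 225.38 mm.
M_n = T(d − a/2) = 3909.3 kN × (785 − 112.69) mm = 2628.26 kN·m.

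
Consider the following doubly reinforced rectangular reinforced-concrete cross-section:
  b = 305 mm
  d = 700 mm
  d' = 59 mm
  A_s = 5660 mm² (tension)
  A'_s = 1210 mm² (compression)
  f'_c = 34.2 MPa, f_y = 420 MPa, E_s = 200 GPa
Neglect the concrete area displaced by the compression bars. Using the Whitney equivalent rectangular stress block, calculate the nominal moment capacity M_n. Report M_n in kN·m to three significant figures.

Assume both tension and compression steel yield.
Net tension couple steel: A_s − A'_s = 4450 mm².
a = (A_s − A'_s) f_y / (0.85 f'_c b) = 1869000/(0.85 × 34.2 × 305) = 210.80 mm.
c = a/β₁ = 210.80/0.806 = 261.54 mm; ε'_s = 0.003(c − d')/c = 0.0023 ≥ f_y/E_s = 0.0021, so compression steel does yield.
M_n = (A_s − A'_s) f_y (d − a/2) + A'_s f_y (d − d') = [1869000 × (700 − 105.4) + 508200 × (700 − 59)] × 10⁻⁶ = 1111.31 + 325.76 = 1437.07 kN·m.

M_n ≈ 1440 kN·m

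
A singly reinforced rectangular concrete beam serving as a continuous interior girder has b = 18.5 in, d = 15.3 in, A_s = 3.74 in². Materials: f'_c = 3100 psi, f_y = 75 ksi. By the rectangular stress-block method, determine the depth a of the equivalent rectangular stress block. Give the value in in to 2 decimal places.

T = A_s f_y = 3.74 × 75 = 280.5 kips.
a = T/(0.85 f'_c b) = 280.5/(0.85 × 3.1 × 18.5) = 5.75 in.

a ≈ 5.75 in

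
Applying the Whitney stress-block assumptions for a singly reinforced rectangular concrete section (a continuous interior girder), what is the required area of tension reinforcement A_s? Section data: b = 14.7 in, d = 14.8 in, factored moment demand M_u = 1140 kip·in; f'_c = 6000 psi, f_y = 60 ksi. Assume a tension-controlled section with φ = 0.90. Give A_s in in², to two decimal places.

M_n = M_u/φ = 1140/0.90 = 1266.67 kip·in.
From M_n = 0.85 f'_c a b (d − a/2):
a = d − √(d² − 2M_n/(0.85 f'_c b)) = 14.8 − √(14.8² − 2 × 1266.67/(0.85 × 6 × 14.7)) = 1.189 in.
A_s = 0.85 f'_c a b / f_y = 0.85 × 6 × 1.189 × 14.7 / 60 = 1.486 in².

A_s ≈ 1.49 in²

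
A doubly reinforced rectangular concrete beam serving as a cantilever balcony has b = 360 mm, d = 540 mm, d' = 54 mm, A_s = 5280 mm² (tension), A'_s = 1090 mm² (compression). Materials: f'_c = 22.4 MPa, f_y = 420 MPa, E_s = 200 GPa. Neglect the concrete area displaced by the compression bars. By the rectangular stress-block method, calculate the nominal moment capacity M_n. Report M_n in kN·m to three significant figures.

Assume both tension and compression steel yield.
Net tension couple steel: A_s − A'_s = 4190 mm².
a = (A_s − A'_s) f_y / (0.85 f'_c b) = 1759800/(0.85 × 22.4 × 360) = 256.74 mm.
c = a/β₁ = 256.74/0.85 = 302.05 mm; ε'_s = 0.003(c − d')/c = 0.0025 ≥ f_y/E_s = 0.0021, so compression steel does yield.
M_n = (A_s − A'_s) f_y (d − a/2) + A'_s f_y (d − d') = [1759800 × (540 − 128.37) + 457800 × (540 − 54)] × 10⁻⁶ = 724.39 + 222.49 = 946.88 kN·m.

M_n ≈ 947 kN·m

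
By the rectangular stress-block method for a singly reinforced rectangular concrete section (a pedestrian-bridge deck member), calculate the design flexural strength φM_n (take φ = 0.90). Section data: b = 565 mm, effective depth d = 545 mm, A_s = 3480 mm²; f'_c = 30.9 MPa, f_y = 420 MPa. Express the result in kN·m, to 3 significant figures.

φM_n ≈ 652 kN·m

T = A_s f_y = 3480 × 420 = 1461600 N = 1461.6 kN.
From C = T: a = T/(0.85 f'_c b) = 1461600/(0.85 × 30.9 × 565) = 98.49 mm.
M_n = T(d − a/2) = 1461.6 kN × (545 − 49.245) mm = 724.60 kN·m.
φM_n = 0.90 × 724.60 = 652.14 kN·m.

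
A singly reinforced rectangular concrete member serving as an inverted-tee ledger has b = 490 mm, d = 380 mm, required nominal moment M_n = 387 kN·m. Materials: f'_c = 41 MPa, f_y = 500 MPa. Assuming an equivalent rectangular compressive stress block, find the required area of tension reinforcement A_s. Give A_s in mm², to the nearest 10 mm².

With M_n = 0.85 f'_c a b (d − a/2), solve the quadratic for a:
a = d − √(d² − 2M_n/(0.85 f'_c b)) = 380 − √(380² − 2 × 387×10⁶/(0.85 × 41 × 490)) = 65.24 mm.
A_s = 0.85 f'_c a b / f_y = 0.85 × 41 × 65.24 × 490 / 500 = 2228.1 mm².

A_s ≈ 2230 mm²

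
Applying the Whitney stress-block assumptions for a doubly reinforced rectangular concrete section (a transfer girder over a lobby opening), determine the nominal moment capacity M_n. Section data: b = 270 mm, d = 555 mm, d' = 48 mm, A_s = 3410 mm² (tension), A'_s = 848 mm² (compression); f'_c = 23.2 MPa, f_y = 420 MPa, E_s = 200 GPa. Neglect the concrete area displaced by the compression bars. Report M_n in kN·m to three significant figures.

M_n ≈ 669 kN·m

Assume both tension and compression steel yield.
Net tension couple steel: A_s − A'_s = 2562 mm².
a = (A_s − A'_s) f_y / (0.85 f'_c b) = 1076040/(0.85 × 23.2 × 270) = 202.10 mm.
c = a/β₁ = 202.10/0.85 = 237.76 mm; ε'_s = 0.003(c − d')/c = 0.0024 ≥ f_y/E_s = 0.0021, so compression steel does yield.
M_n = (A_s − A'_s) f_y (d − a/2) + A'_s f_y (d − d') = [1076040 × (555 − 101.05) + 356160 × (555 − 48)] × 10⁻⁶ = 488.47 + 180.57 = 669.04 kN·m.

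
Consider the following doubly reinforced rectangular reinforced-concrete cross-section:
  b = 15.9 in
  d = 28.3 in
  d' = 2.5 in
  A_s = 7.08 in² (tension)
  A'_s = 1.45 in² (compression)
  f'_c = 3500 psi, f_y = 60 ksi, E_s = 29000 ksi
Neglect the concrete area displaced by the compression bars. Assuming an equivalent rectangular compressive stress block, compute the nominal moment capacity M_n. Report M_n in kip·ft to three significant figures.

Assume both steels yield.
a = (A_s − A'_s) f_y/(0.85 f'_c b) = (7.08 − 1.45) × 60/(0.85 × 3.5 × 15.9) = 7.141 in.
c = a/β₁ = 7.141/0.85 = 8.401 in; ε'_s = 0.003(c − d')/c = 0.0021 ≥ ε_y = 0.0021, so the compression steel yields.
M_n = (A_s − A'_s) f_y (d − a/2) + A'_s f_y (d − d') = 337.8 × (28.3 − 3.5705) + 87 × (28.3 − 2.5) = 8353.6 + 2244.6 = 10598.2 kip·in = 10598.2/12 = 883.18 kip·ft.

M_n ≈ 883 kip·ft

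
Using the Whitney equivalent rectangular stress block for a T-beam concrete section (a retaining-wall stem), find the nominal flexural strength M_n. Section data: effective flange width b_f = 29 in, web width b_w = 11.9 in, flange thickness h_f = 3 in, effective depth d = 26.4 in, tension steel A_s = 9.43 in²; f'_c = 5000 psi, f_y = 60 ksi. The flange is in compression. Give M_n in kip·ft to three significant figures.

M_n ≈ 1120 kip·ft

Tension: T = A_s f_y = 9.43 × 60 = 565.8 kips.
Try a within the flange: a = T/(0.85 f'_c b_f) = 565.8/(0.85 × 5 × 29) = 4.591 in.
a = 4.591 > h_f = 3 in: the block extends into the web. Split into flange-overhang and web parts.
C_f = 0.85 f'_c (b_f − b_w) h_f = 0.85 × 5 × (29 − 11.9) × 3 = 218.0 kips.
Remaining web compression depth: a_w = (T − C_f)/(0.85 f'_c b_w) = (565.8 − 218.0)/(0.85 × 5 × 11.9) = 6.877 in.
M_n = C_f(d − h_f/2) + (T − C_f)(d − a_w/2) = 218.0 × (26.4 − 1.5) + 347.8 × (26.4 − 3.4385) = 5428.2 + 7986.0 = 13414.2 kip·in.
M_n = 13414.2/12 = 1117.85 kip·ft.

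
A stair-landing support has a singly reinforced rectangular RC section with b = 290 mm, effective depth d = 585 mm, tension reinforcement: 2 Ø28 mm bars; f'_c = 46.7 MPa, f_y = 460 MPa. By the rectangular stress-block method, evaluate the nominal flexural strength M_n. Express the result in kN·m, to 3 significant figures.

A_s = 2 × 616 = 1232 mm².
T = A_s f_y = 1232 × 460 = 566720 N = 566.72 kN.
From C = T: a = T/(0.85 f'_c b) = 566720/(0.85 × 46.7 × 290) = 49.23 mm.
M_n = T(d − a/2) = 566.72 kN × (585 − 24.615) mm = 317.58 kN·m.

M_n ≈ 318 kN·m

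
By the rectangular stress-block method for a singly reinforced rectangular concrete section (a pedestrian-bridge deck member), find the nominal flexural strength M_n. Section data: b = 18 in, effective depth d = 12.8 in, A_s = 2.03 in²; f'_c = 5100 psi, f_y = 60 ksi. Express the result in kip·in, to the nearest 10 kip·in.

M_n ≈ 1460 kip·in

T = A_s f_y = 2.03 × 60 = 121.8 kips.
a = T/(0.85 f'_c b) = 121.8/(0.85 × 5.1 × 18) = 1.561 in.
M_n = T(d − a/2) = 121.8 × (12.8 − 0.7805) = 1464.0 kip·in.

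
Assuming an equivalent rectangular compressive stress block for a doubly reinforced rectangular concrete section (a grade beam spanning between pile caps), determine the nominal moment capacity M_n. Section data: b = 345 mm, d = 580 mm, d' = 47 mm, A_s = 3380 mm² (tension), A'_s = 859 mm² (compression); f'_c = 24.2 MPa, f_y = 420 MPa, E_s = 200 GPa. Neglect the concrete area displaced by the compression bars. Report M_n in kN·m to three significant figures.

M_n ≈ 727 kN·m

Assume both tension and compression steel yield.
Net tension couple steel: A_s − A'_s = 2521 mm².
a = (A_s − A'_s) f_y / (0.85 f'_c b) = 1058820/(0.85 × 24.2 × 345) = 149.20 mm.
c = a/β₁ = 149.20/0.85 = 175.53 mm; ε'_s = 0.003(c − d')/c = 0.0022 ≥ f_y/E_s = 0.0021, so compression steel does yield.
M_n = (A_s − A'_s) f_y (d − a/2) + A'_s f_y (d − d') = [1058820 × (580 − 74.6) + 360780 × (580 − 47)] × 10⁻⁶ = 535.13 + 192.30 = 727.43 kN·m.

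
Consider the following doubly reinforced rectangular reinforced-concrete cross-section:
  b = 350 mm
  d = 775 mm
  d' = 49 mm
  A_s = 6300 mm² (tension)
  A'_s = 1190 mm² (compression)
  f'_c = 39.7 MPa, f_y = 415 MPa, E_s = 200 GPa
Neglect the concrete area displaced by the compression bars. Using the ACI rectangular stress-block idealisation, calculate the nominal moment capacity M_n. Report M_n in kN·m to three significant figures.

Assume both tension and compression steel yield.
Net tension couple steel: A_s − A'_s = 5110 mm².
a = (A_s − A'_s) f_y / (0.85 f'_c b) = 2120650/(0.85 × 39.7 × 350) = 179.55 mm.
c = a/β₁ = 179.55/0.766 = 234.40 mm; ε'_s = 0.003(c − d')/c = 0.0024 ≥ f_y/E_s = 0.0021, so compression steel does yield.
M_n = (A_s − A'_s) f_y (d − a/2) + A'_s f_y (d − d') = [2120650 × (775 − 89.775) + 493850 × (775 − 49)] × 10⁻⁶ = 1453.12 + 358.54 = 1811.66 kN·m.

M_n ≈ 1810 kN·m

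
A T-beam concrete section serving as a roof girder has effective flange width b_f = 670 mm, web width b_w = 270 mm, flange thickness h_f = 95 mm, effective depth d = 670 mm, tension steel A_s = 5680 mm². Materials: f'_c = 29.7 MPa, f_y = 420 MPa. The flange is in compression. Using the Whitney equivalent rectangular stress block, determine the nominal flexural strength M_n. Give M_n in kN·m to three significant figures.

Tension: T = A_s f_y = 5680 × 420 = 2385600 N.
Try a within the flange: a = T/(0.85 f'_c b_f) = 2385600/(0.85 × 29.7 × 670) = 141.04 mm.
a = 141.04 > h_f = 95 mm: the block extends into the web. Split into flange-overhang and web parts.
C_f = 0.85 f'_c (b_f − b_w) h_f = 0.85 × 29.7 × (670 − 270) × 95 = 959310 N.
Remaining web compression depth: a_w = (T − C_f)/(0.85 f'_c b_w) = (2385600 − 959310)/(0.85 × 29.7 × 270) = 209.25 mm.
M_n = C_f(d − h_f/2) + (T − C_f)(d − a_w/2) = 959310 × (670 − 47.5) + 1426290 × (670 − 104.625) = 597.17 + 806.39 = 1403.56 × 10⁶ N·mm.
M_n = 1403.56 kN·m.

M_n ≈ 1400 kN·m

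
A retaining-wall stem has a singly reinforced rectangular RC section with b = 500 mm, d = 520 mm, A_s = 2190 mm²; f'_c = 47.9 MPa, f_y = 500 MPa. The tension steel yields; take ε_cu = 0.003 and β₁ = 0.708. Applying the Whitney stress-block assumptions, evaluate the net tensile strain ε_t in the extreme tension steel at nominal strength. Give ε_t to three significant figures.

ε_t ≈ 0.0175

a = A_s f_y/(0.85 f'_c b) = 53.79 mm.
β₁ = 0.708, so c = a/β₁ = 53.79/0.708 = 75.97 mm.
From the linear strain diagram with ε_cu = 0.003: ε_t = 0.003 (d − c)/c = 0.003 × (520 − 75.97)/75.97 = 0.0175.
Since ε_t ≥ 0.005, the section is tension-controlled.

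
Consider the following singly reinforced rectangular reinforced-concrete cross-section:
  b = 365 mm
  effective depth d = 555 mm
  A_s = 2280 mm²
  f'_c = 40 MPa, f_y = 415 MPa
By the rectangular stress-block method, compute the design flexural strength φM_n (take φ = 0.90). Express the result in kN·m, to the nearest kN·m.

T = A_s f_y = 2280 × 415 = 946200 N = 946.2 kN.
From C = T: a = T/(0.85 f'_c b) = 946200/(0.85 × 40 × 365) = 76.24 mm.
M_n = T(d − a/2) = 946.2 kN × (555 − 38.12) mm = 489.07 kN·m.
φM_n = 0.90 × 489.07 = 440.16 kN·m.

φM_n ≈ 440 kN·m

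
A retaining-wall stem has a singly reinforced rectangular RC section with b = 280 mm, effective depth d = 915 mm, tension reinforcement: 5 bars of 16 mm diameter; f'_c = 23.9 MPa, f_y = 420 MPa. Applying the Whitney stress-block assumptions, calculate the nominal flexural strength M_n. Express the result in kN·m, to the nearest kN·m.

M_n ≈ 371 kN·m

A_s = 5 × 201 = 1005 mm².
T = A_s f_y = 1005 × 420 = 422100 N = 422.1 kN.
From C = T: a = T/(0.85 f'_c b) = 422100/(0.85 × 23.9 × 280) = 74.21 mm.
M_n = T(d − a/2) = 422.1 kN × (915 − 37.105) mm = 370.56 kN·m.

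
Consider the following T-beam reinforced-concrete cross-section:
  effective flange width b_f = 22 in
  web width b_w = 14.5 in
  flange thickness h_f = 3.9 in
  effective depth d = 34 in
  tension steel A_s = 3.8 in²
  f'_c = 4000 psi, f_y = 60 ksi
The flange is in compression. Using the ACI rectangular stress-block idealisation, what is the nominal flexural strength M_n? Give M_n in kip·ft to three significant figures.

Tension: T = A_s f_y = 3.8 × 60 = 228 kips.
Try a within the flange: a = T/(0.85 f'_c b_f) = 228/(0.85 × 4 × 22) = 3.048 in.
Since a = 3.048 ≤ h_f = 3.9 in, the stress block lies entirely in the flange; analyse as a rectangular beam of width b_f.
M_n = T(d − a/2) = 228 × (34 − 1.524) = 7404.5 kip·in.
M_n = 7404.5/12 = 617.04 kip·ft.

M_n ≈ 617 kip·ft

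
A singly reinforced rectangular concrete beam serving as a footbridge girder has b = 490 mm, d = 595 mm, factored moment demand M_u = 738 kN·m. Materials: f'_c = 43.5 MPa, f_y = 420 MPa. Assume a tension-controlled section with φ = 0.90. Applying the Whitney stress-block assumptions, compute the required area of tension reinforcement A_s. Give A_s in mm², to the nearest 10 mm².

M_n = M_u/φ = 738/0.90 = 820 kN·m.
With M_n = 0.85 f'_c a b (d − a/2), solve the quadratic for a:
a = d − √(d² − 2M_n/(0.85 f'_c b)) = 595 − √(595² − 2 × 820×10⁶/(0.85 × 43.5 × 490)) = 81.67 mm.
A_s = 0.85 f'_c a b / f_y = 0.85 × 43.5 × 81.67 × 490 / 420 = 3523.0 mm².

A_s ≈ 3520 mm²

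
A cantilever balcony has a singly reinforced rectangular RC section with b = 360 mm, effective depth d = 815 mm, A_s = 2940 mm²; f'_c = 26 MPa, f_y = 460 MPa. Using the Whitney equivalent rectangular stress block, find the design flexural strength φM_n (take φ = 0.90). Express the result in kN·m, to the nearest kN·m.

T = A_s f_y = 2940 × 460 = 1352400 N = 1352.4 kN.
From C = T: a = T/(0.85 f'_c b) = 1352400/(0.85 × 26 × 360) = 169.98 mm.
M_n = T(d − a/2) = 1352.4 kN × (815 − 84.99) mm = 987.27 kN·m.
φM_n = 0.90 × 987.27 = 888.54 kN·m.

φM_n ≈ 889 kN·m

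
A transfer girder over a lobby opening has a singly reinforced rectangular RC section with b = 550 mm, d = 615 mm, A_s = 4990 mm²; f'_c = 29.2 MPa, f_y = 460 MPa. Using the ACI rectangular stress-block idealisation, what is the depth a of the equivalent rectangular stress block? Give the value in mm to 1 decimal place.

T = A_s f_y = 4990 × 460 = 2295400 N = 2295.4 kN.
Setting C = 0.85 f'_c a b equal to T: a = 2295400/(0.85 × 29.2 × 550) = 168.1 mm.

a ≈ 168.1 mm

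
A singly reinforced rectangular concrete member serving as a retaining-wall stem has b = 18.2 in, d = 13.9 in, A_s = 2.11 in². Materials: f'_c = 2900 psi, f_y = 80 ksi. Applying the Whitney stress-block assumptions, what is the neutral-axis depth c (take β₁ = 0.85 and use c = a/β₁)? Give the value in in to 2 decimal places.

c ≈ 4.43 in

T = A_s f_y = 2.11 × 80 = 168.8 kips.
a = T/(0.85 f'_c b) = 168.8/(0.85 × 2.9 × 18.2) = 3.7626 in.
With β₁ = 0.85, c = a/β₁ = 3.7626/0.85 = 4.43 in.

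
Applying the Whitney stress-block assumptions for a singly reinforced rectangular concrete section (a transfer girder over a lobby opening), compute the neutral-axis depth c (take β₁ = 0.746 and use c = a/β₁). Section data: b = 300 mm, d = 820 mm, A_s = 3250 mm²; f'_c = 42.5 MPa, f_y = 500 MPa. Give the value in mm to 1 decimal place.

T = A_s f_y = 3250 × 500 = 1625000 N = 1625 kN.
Setting C = 0.85 f'_c a b equal to T: a = 1625000/(0.85 × 42.5 × 300) = 149.942 mm.
With β₁ = 0.746, c = a/β₁ = 149.942/0.746 = 201.0 mm.

c ≈ 201.0 mm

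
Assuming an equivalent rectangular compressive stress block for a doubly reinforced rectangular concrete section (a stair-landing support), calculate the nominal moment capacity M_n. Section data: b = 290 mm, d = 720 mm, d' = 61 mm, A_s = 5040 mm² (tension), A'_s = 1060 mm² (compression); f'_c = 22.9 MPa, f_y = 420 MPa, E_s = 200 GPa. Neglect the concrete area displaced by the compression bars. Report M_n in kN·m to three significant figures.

M_n ≈ 1250 kN·m

Assume both tension and compression steel yield.
Net tension couple steel: A_s − A'_s = 3980 mm².
a = (A_s − A'_s) f_y / (0.85 f'_c b) = 1671600/(0.85 × 22.9 × 290) = 296.13 mm.
c = a/β₁ = 296.13/0.85 = 348.39 mm; ε'_s = 0.003(c − d')/c = 0.0025 ≥ f_y/E_s = 0.0021, so compression steel does yield.
M_n = (A_s − A'_s) f_y (d − a/2) + A'_s f_y (d − d') = [1671600 × (720 − 148.065) + 445200 × (720 − 61)] × 10⁻⁶ = 956.05 + 293.39 = 1249.44 kN·m.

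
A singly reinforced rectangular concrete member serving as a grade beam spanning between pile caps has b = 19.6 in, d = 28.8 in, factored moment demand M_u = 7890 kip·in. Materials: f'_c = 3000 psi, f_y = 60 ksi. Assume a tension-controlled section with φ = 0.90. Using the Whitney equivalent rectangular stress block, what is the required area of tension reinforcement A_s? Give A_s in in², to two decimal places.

A_s ≈ 5.77 in²

M_n = M_u/φ = 7890/0.90 = 8766.67 kip·in.
From M_n = 0.85 f'_c a b (d − a/2):
a = d − √(d² − 2M_n/(0.85 f'_c b)) = 28.8 − √(28.8² − 2 × 8766.67/(0.85 × 3 × 19.6)) = 6.922 in.
A_s = 0.85 f'_c a b / f_y = 0.85 × 3 × 6.922 × 19.6 / 60 = 5.766 in².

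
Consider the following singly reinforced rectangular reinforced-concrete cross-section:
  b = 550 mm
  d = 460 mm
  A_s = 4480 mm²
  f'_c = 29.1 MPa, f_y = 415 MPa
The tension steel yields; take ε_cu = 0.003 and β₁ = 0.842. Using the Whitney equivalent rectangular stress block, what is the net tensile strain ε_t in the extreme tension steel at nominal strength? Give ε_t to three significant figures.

ε_t ≈ 0.00550

a = A_s f_y/(0.85 f'_c b) = 136.66 mm.
β₁ = 0.842, so c = a/β₁ = 136.66/0.842 = 162.30 mm.
From the linear strain diagram with ε_cu = 0.003: ε_t = 0.003 (d − c)/c = 0.003 × (460 − 162.30)/162.30 = 0.00550.
Since ε_t ≥ 0.005, the section is tension-controlled.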